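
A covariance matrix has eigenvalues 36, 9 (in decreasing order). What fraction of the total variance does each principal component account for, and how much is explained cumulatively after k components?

Step 1 — total variance = trace(Sigma) = Σ λ_i = 36 + 9 = 45.

Step 2 — fraction explained by component i = λ_i / Σ λ:
  PC1: 36/45 = 0.8
  PC2: 9/45 = 0.2

Step 3 — cumulative fraction after k components = (λ_1 + ... + λ_k) / Σ λ:
  k = 1: 36/45 = 0.8
  k = 2: (36 + 9)/45 = 45/45 = 1

Summary (fraction, with percent):

explained: PC1 0.8 (80%), PC2 0.2 (20%);  cumulative: 0.8, 1


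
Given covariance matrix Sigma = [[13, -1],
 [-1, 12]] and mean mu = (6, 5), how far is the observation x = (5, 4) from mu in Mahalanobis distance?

Step 1 — centre the observation: (x - mu) = (-1, -1).

Step 2 — invert Sigma. det(Sigma) = 13·12 - (-1)² = 155.
  Sigma^{-1} = (1/det) · [[d, -b], [-b, a]] = [[0.0774, 0.0065],
 [0.0065, 0.0839]].

Step 3 — form the quadratic (x - mu)^T · Sigma^{-1} · (x - mu):
  Sigma^{-1} · (x - mu) = (-0.0839, -0.0903).
  (x - mu)^T · [Sigma^{-1} · (x - mu)] = (-1)·(-0.0839) + (-1)·(-0.0903) = 0.1742.

Step 4 — take square root: d = √(0.1742) ≈ 0.4174.

d(x, mu) = √(0.1742) ≈ 0.4174


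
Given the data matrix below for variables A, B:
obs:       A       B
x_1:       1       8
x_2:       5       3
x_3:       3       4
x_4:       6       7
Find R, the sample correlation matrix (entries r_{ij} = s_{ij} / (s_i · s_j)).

Step 1 — column means:
  mean(A) = (1 + 5 + 3 + 6) / 4 = 15/4 = 3.75
  mean(B) = (8 + 3 + 4 + 7) / 4 = 22/4 = 5.5

Step 2 — sample variances and covariances s[i,j] = (1/(n-1)) · Σ_k (x_{k,i} - mean_i) · (x_{k,j} - mean_j), with n-1 = 3:
  s[A,A] = ((-2.75)·(-2.75) + (1.25)·(1.25) + (-0.75)·(-0.75) + (2.25)·(2.25)) / 3 = 14.75/3 = 4.9167
  s[A,B] = ((-2.75)·(2.5) + (1.25)·(-2.5) + (-0.75)·(-1.5) + (2.25)·(1.5)) / 3 = -5.5/3 = -1.8333
  s[B,B] = ((2.5)·(2.5) + (-2.5)·(-2.5) + (-1.5)·(-1.5) + (1.5)·(1.5)) / 3 = 17/3 = 5.6667
  Sample standard deviations s_i = √(s[i,i]):
  s(A) = √(4.9167) = 2.2174
  s(B) = √(5.6667) = 2.3805

Step 3 — r_{ij} = s_{ij} / (s_i · s_j):
  r[A,A] = 1 (diagonal).
  r[A,B] = -1.8333 / (2.2174 · 2.3805) = -1.8333 / 5.2784 = -0.3473
  r[B,B] = 1 (diagonal).

R is symmetric with unit diagonal. Assembling:

R = [[1, -0.3473],
 [-0.3473, 1]]


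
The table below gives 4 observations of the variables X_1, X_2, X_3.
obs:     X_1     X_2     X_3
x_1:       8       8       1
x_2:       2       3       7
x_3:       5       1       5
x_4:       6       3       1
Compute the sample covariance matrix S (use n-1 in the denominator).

Step 1 — column means:
  mean(X_1) = (8 + 2 + 5 + 6) / 4 = 21/4 = 5.25
  mean(X_2) = (8 + 3 + 1 + 3) / 4 = 15/4 = 3.75
  mean(X_3) = (1 + 7 + 5 + 1) / 4 = 14/4 = 3.5

Step 2 — sample covariance S[i,j] = (1/(n-1)) · Σ_k (x_{k,i} - mean_i) · (x_{k,j} - mean_j), with n-1 = 3.
  S[X_1,X_1] = ((2.75)·(2.75) + (-3.25)·(-3.25) + (-0.25)·(-0.25) + (0.75)·(0.75)) / 3 = 18.75/3 = 6.25
  S[X_1,X_2] = ((2.75)·(4.25) + (-3.25)·(-0.75) + (-0.25)·(-2.75) + (0.75)·(-0.75)) / 3 = 14.25/3 = 4.75
  S[X_1,X_3] = ((2.75)·(-2.5) + (-3.25)·(3.5) + (-0.25)·(1.5) + (0.75)·(-2.5)) / 3 = -20.5/3 = -6.8333
  S[X_2,X_2] = ((4.25)·(4.25) + (-0.75)·(-0.75) + (-2.75)·(-2.75) + (-0.75)·(-0.75)) / 3 = 26.75/3 = 8.9167
  S[X_2,X_3] = ((4.25)·(-2.5) + (-0.75)·(3.5) + (-2.75)·(1.5) + (-0.75)·(-2.5)) / 3 = -15.5/3 = -5.1667
  S[X_3,X_3] = ((-2.5)·(-2.5) + (3.5)·(3.5) + (1.5)·(1.5) + (-2.5)·(-2.5)) / 3 = 27/3 = 9

S is symmetric (S[j,i] = S[i,j]). Assembling:

S = [[6.25, 4.75, -6.8333],
 [4.75, 8.9167, -5.1667],
 [-6.8333, -5.1667, 9]]


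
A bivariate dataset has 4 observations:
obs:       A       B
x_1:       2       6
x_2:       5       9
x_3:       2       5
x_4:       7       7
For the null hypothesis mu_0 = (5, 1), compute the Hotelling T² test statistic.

Step 1 — sample mean vector:
  mean(A) = (2 + 5 + 2 + 7) / 4 = 16/4 = 4
  mean(B) = (6 + 9 + 5 + 7) / 4 = 27/4 = 6.75
  x̄ = (4, 6.75),  deviation x̄ - mu_0 = (4, 6.75) - (5, 1) = (-1, 5.75).

Step 2 — sample covariance matrix, S[i,j] = (1/(n-1)) · Σ_k (x_{k,i} - mean_i) · (x_{k,j} - mean_j), divisor n-1 = 3:
  S[A,A] = ((-2)·(-2) + (1)·(1) + (-2)·(-2) + (3)·(3)) / 3 = 18/3 = 6
  S[A,B] = ((-2)·(-0.75) + (1)·(2.25) + (-2)·(-1.75) + (3)·(0.25)) / 3 = 8/3 = 2.6667
  S[B,B] = ((-0.75)·(-0.75) + (2.25)·(2.25) + (-1.75)·(-1.75) + (0.25)·(0.25)) / 3 = 8.75/3 = 2.9167
  S = [[6, 2.6667],
 [2.6667, 2.9167]].

Step 3 — invert S. det(S) = 6·2.9167 - (2.6667)² = 10.3889.
  S^{-1} = (1/det) · [[d, -b], [-b, a]] = [[0.2807, -0.2567],
 [-0.2567, 0.5775]].

Step 4 — quadratic form (x̄ - mu_0)^T · S^{-1} · (x̄ - mu_0):
  S^{-1} · (x̄ - mu_0) = (-1.7567, 3.5775),
  (x̄ - mu_0)^T · [...] = (-1)·(-1.7567) + (5.75)·(3.5775) = 22.3275.

Step 5 — scale by n: T² = 4 · 22.3275 = 89.3102.

T² ≈ 89.3102


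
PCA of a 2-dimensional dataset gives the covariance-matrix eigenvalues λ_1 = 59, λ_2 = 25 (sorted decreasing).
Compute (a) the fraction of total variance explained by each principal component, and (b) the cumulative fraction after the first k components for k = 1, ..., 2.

Step 1 — total variance = trace(Sigma) = Σ λ_i = 59 + 25 = 84.

Step 2 — fraction explained by component i = λ_i / Σ λ:
  PC1: 59/84 = 0.7024
  PC2: 25/84 = 0.2976

Step 3 — cumulative fraction after k components = (λ_1 + ... + λ_k) / Σ λ:
  k = 1: 59/84 = 0.7024
  k = 2: (59 + 25)/84 = 84/84 = 1

Summary (fraction, with percent):

explained: PC1 0.7024 (70.24%), PC2 0.2976 (29.76%);  cumulative: 0.7024, 1


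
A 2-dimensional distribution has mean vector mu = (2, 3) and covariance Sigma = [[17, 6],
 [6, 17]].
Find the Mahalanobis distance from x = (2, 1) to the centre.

Step 1 — centre the observation: (x - mu) = (0, -2).

Step 2 — invert Sigma. det(Sigma) = 17·17 - (6)² = 253.
  Sigma^{-1} = (1/det) · [[d, -b], [-b, a]] = [[0.0672, -0.0237],
 [-0.0237, 0.0672]].

Step 3 — form the quadratic (x - mu)^T · Sigma^{-1} · (x - mu):
  Sigma^{-1} · (x - mu) = (0.0474, -0.1344).
  (x - mu)^T · [Sigma^{-1} · (x - mu)] = (0)·(0.0474) + (-2)·(-0.1344) = 0.2688.

Step 4 — take square root: d = √(0.2688) ≈ 0.5184.

d(x, mu) = √(0.2688) ≈ 0.5184


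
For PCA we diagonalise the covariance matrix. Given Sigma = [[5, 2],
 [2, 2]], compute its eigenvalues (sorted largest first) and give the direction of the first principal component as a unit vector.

Step 1 — characteristic polynomial of 2×2 Sigma:
  det(Sigma - λI) = λ² - trace · λ + det = 0.
  trace = 5 + 2 = 7, det = 5·2 - (2)² = 6.
Step 2 — discriminant:
  Δ = trace² - 4·det = 49 - 24 = 25.
Step 3 — eigenvalues:
  λ = (trace ± √Δ)/2 = (7 ± 5)/2,
  λ_1 = 6,  λ_2 = 1.

Step 4 — unit eigenvector for λ_1: solve (Sigma - λ_1 I)v = 0. First row:
  (5 - 6)·v_x + (2)·v_y = 0, i.e. (-1)·v_x + (2)·v_y = 0,
  so v ∝ (b, λ_1 - a) = (2, 1) = u.
  ||u|| = √((2)² + (1)²) = √(5) ≈ 2.2361,
  v_1 = u/||u|| ≈ (0.8944, 0.4472) (||v_1|| = 1).

λ_1 = 6,  λ_2 = 1;  v_1 ≈ (0.8944, 0.4472)


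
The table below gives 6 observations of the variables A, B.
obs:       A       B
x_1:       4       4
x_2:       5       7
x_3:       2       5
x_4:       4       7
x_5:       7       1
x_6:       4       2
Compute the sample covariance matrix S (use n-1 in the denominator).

Step 1 — column means:
  mean(A) = (4 + 5 + 2 + 4 + 7 + 4) / 6 = 26/6 = 4.3333
  mean(B) = (4 + 7 + 5 + 7 + 1 + 2) / 6 = 26/6 = 4.3333

Step 2 — sample covariance S[i,j] = (1/(n-1)) · Σ_k (x_{k,i} - mean_i) · (x_{k,j} - mean_j), with n-1 = 5.
  S[A,A] = ((-0.3333)·(-0.3333) + (0.6667)·(0.6667) + (-2.3333)·(-2.3333) + (-0.3333)·(-0.3333) + (2.6667)·(2.6667) + (-0.3333)·(-0.3333)) / 5 = 13.3333/5 = 2.6667
  S[A,B] = ((-0.3333)·(-0.3333) + (0.6667)·(2.6667) + (-2.3333)·(0.6667) + (-0.3333)·(2.6667) + (2.6667)·(-3.3333) + (-0.3333)·(-2.3333)) / 5 = -8.6667/5 = -1.7333
  S[B,B] = ((-0.3333)·(-0.3333) + (2.6667)·(2.6667) + (0.6667)·(0.6667) + (2.6667)·(2.6667) + (-3.3333)·(-3.3333) + (-2.3333)·(-2.3333)) / 5 = 31.3333/5 = 6.2667

S is symmetric (S[j,i] = S[i,j]). Assembling:

S = [[2.6667, -1.7333],
 [-1.7333, 6.2667]]


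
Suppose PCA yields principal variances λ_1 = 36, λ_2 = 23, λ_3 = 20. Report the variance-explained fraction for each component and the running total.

Step 1 — total variance = trace(Sigma) = Σ λ_i = 36 + 23 + 20 = 79.

Step 2 — fraction explained by component i = λ_i / Σ λ:
  PC1: 36/79 = 0.4557
  PC2: 23/79 = 0.2911
  PC3: 20/79 = 0.2532

Step 3 — cumulative fraction after k components = (λ_1 + ... + λ_k) / Σ λ:
  k = 1: 36/79 = 0.4557
  k = 2: (36 + 23)/79 = 59/79 = 0.7468
  k = 3: (36 + 23 + 20)/79 = 79/79 = 1

Summary (fraction, with percent):

explained: PC1 0.4557 (45.57%), PC2 0.2911 (29.11%), PC3 0.2532 (25.32%);  cumulative: 0.4557, 0.7468, 1


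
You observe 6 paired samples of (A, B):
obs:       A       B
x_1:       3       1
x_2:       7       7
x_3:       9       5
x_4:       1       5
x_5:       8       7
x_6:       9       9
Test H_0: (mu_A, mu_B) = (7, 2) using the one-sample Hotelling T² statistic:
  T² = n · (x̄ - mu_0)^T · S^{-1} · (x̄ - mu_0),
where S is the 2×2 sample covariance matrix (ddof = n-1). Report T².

Step 1 — sample mean vector:
  mean(A) = (3 + 7 + 9 + 1 + 8 + 9) / 6 = 37/6 = 6.1667
  mean(B) = (1 + 7 + 5 + 5 + 7 + 9) / 6 = 34/6 = 5.6667
  x̄ = (6.1667, 5.6667),  deviation x̄ - mu_0 = (6.1667, 5.6667) - (7, 2) = (-0.8333, 3.6667).

Step 2 — sample covariance matrix, S[i,j] = (1/(n-1)) · Σ_k (x_{k,i} - mean_i) · (x_{k,j} - mean_j), divisor n-1 = 5:
  S[A,A] = ((-3.1667)·(-3.1667) + (0.8333)·(0.8333) + (2.8333)·(2.8333) + (-5.1667)·(-5.1667) + (1.8333)·(1.8333) + (2.8333)·(2.8333)) / 5 = 56.8333/5 = 11.3667
  S[A,B] = ((-3.1667)·(-4.6667) + (0.8333)·(1.3333) + (2.8333)·(-0.6667) + (-5.1667)·(-0.6667) + (1.8333)·(1.3333) + (2.8333)·(3.3333)) / 5 = 29.3333/5 = 5.8667
  S[B,B] = ((-4.6667)·(-4.6667) + (1.3333)·(1.3333) + (-0.6667)·(-0.6667) + (-0.6667)·(-0.6667) + (1.3333)·(1.3333) + (3.3333)·(3.3333)) / 5 = 37.3333/5 = 7.4667
  S = [[11.3667, 5.8667],
 [5.8667, 7.4667]].

Step 3 — invert S. det(S) = 11.3667·7.4667 - (5.8667)² = 50.4533.
  S^{-1} = (1/det) · [[d, -b], [-b, a]] = [[0.148, -0.1163],
 [-0.1163, 0.2253]].

Step 4 — quadratic form (x̄ - mu_0)^T · S^{-1} · (x̄ - mu_0):
  S^{-1} · (x̄ - mu_0) = (-0.5497, 0.923),
  (x̄ - mu_0)^T · [...] = (-0.8333)·(-0.5497) + (3.6667)·(0.923) = 3.8423.

Step 5 — scale by n: T² = 6 · 3.8423 = 23.0536.

T² ≈ 23.0536


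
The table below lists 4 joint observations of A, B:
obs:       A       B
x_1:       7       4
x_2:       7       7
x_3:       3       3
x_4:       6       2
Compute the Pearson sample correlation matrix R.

Step 1 — column means:
  mean(A) = (7 + 7 + 3 + 6) / 4 = 23/4 = 5.75
  mean(B) = (4 + 7 + 3 + 2) / 4 = 16/4 = 4

Step 2 — sample variances and covariances s[i,j] = (1/(n-1)) · Σ_k (x_{k,i} - mean_i) · (x_{k,j} - mean_j), with n-1 = 3:
  s[A,A] = ((1.25)·(1.25) + (1.25)·(1.25) + (-2.75)·(-2.75) + (0.25)·(0.25)) / 3 = 10.75/3 = 3.5833
  s[A,B] = ((1.25)·(0) + (1.25)·(3) + (-2.75)·(-1) + (0.25)·(-2)) / 3 = 6/3 = 2
  s[B,B] = ((0)·(0) + (3)·(3) + (-1)·(-1) + (-2)·(-2)) / 3 = 14/3 = 4.6667
  Sample standard deviations s_i = √(s[i,i]):
  s(A) = √(3.5833) = 1.893
  s(B) = √(4.6667) = 2.1602

Step 3 — r_{ij} = s_{ij} / (s_i · s_j):
  r[A,A] = 1 (diagonal).
  r[A,B] = 2 / (1.893 · 2.1602) = 2 / 4.0893 = 0.4891
  r[B,B] = 1 (diagonal).

R is symmetric with unit diagonal. Assembling:

R = [[1, 0.4891],
 [0.4891, 1]]


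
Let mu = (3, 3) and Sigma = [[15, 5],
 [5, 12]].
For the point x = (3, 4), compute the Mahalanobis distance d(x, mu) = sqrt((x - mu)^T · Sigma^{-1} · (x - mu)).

Step 1 — centre the observation: (x - mu) = (0, 1).

Step 2 — invert Sigma. det(Sigma) = 15·12 - (5)² = 155.
  Sigma^{-1} = (1/det) · [[d, -b], [-b, a]] = [[0.0774, -0.0323],
 [-0.0323, 0.0968]].

Step 3 — form the quadratic (x - mu)^T · Sigma^{-1} · (x - mu):
  Sigma^{-1} · (x - mu) = (-0.0323, 0.0968).
  (x - mu)^T · [Sigma^{-1} · (x - mu)] = (0)·(-0.0323) + (1)·(0.0968) = 0.0968.

Step 4 — take square root: d = √(0.0968) ≈ 0.3111.

d(x, mu) = √(0.0968) ≈ 0.3111


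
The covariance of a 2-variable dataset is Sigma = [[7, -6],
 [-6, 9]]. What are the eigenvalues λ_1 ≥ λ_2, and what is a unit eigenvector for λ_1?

Step 1 — characteristic polynomial of 2×2 Sigma:
  det(Sigma - λI) = λ² - trace · λ + det = 0.
  trace = 7 + 9 = 16, det = 7·9 - (-6)² = 27.
Step 2 — discriminant:
  Δ = trace² - 4·det = 256 - 108 = 148.
Step 3 — eigenvalues:
  λ = (trace ± √Δ)/2 = (16 ± 12.1655)/2,
  λ_1 = 14.0828,  λ_2 = 1.9172.

Step 4 — unit eigenvector for λ_1: solve (Sigma - λ_1 I)v = 0. First row:
  (7 - 14.0828)·v_x + (-6)·v_y = 0, i.e. (-7.0828)·v_x + (-6)·v_y = 0,
  so v ∝ (b, λ_1 - a) = (-6, 7.0828); multiply by -1 so the first entry is positive: u = (6, -7.0828).
  ||u|| = √((6)² + (-7.0828)²) = √(86.1655) ≈ 9.2825,
  v_1 = u/||u|| ≈ (0.6464, -0.763) (||v_1|| = 1).

λ_1 = 14.0828,  λ_2 = 1.9172;  v_1 ≈ (0.6464, -0.763)


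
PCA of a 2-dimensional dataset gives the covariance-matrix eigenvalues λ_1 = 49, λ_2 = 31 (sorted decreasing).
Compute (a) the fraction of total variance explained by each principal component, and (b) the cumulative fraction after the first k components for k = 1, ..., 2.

Step 1 — total variance = trace(Sigma) = Σ λ_i = 49 + 31 = 80.

Step 2 — fraction explained by component i = λ_i / Σ λ:
  PC1: 49/80 = 0.6125
  PC2: 31/80 = 0.3875

Step 3 — cumulative fraction after k components = (λ_1 + ... + λ_k) / Σ λ:
  k = 1: 49/80 = 0.6125
  k = 2: (49 + 31)/80 = 80/80 = 1

Summary (fraction, with percent):

explained: PC1 0.6125 (61.25%), PC2 0.3875 (38.75%);  cumulative: 0.6125, 1


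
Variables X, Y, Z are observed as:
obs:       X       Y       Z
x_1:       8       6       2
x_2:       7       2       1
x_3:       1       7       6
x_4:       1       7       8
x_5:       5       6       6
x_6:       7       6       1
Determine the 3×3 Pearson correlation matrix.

Step 1 — column means:
  mean(X) = (8 + 7 + 1 + 1 + 5 + 7) / 6 = 29/6 = 4.8333
  mean(Y) = (6 + 2 + 7 + 7 + 6 + 6) / 6 = 34/6 = 5.6667
  mean(Z) = (2 + 1 + 6 + 8 + 6 + 1) / 6 = 24/6 = 4

Step 2 — sample variances and covariances s[i,j] = (1/(n-1)) · Σ_k (x_{k,i} - mean_i) · (x_{k,j} - mean_j), with n-1 = 5:
  s[X,X] = ((3.1667)·(3.1667) + (2.1667)·(2.1667) + (-3.8333)·(-3.8333) + (-3.8333)·(-3.8333) + (0.1667)·(0.1667) + (2.1667)·(2.1667)) / 5 = 48.8333/5 = 9.7667
  s[X,Y] = ((3.1667)·(0.3333) + (2.1667)·(-3.6667) + (-3.8333)·(1.3333) + (-3.8333)·(1.3333) + (0.1667)·(0.3333) + (2.1667)·(0.3333)) / 5 = -16.3333/5 = -3.2667
  s[X,Z] = ((3.1667)·(-2) + (2.1667)·(-3) + (-3.8333)·(2) + (-3.8333)·(4) + (0.1667)·(2) + (2.1667)·(-3)) / 5 = -42/5 = -8.4
  s[Y,Y] = ((0.3333)·(0.3333) + (-3.6667)·(-3.6667) + (1.3333)·(1.3333) + (1.3333)·(1.3333) + (0.3333)·(0.3333) + (0.3333)·(0.3333)) / 5 = 17.3333/5 = 3.4667
  s[Y,Z] = ((0.3333)·(-2) + (-3.6667)·(-3) + (1.3333)·(2) + (1.3333)·(4) + (0.3333)·(2) + (0.3333)·(-3)) / 5 = 18/5 = 3.6
  s[Z,Z] = ((-2)·(-2) + (-3)·(-3) + (2)·(2) + (4)·(4) + (2)·(2) + (-3)·(-3)) / 5 = 46/5 = 9.2
  Sample standard deviations s_i = √(s[i,i]):
  s(X) = √(9.7667) = 3.1252
  s(Y) = √(3.4667) = 1.8619
  s(Z) = √(9.2) = 3.0332

Step 3 — r_{ij} = s_{ij} / (s_i · s_j):
  r[X,X] = 1 (diagonal).
  r[X,Y] = -3.2667 / (3.1252 · 1.8619) = -3.2667 / 5.8187 = -0.5614
  r[X,Z] = -8.4 / (3.1252 · 3.0332) = -8.4 / 9.4791 = -0.8862
  r[Y,Y] = 1 (diagonal).
  r[Y,Z] = 3.6 / (1.8619 · 3.0332) = 3.6 / 5.6474 = 0.6375
  r[Z,Z] = 1 (diagonal).

R is symmetric with unit diagonal. Assembling:

R = [[1, -0.5614, -0.8862],
 [-0.5614, 1, 0.6375],
 [-0.8862, 0.6375, 1]]


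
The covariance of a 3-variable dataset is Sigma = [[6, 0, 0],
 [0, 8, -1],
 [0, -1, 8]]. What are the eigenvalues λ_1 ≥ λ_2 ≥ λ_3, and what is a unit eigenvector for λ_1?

Step 1 — characteristic polynomial p(λ) = det(λI - Sigma) = λ³ - tr·λ² + c_1·λ - det, where tr = trace, c_1 = sum of the principal 2×2 minors, det = det(Sigma):
  tr = 6 + 8 + 8 = 22,
  c_1 = (6·8 - (0)²) + (6·8 - (0)²) + (8·8 - (-1)²) = 48 + 48 + 63 = 159,
  det = 6·(8·8 - (-1)²) - (0)·((0)·8 - (-1)·(0)) + (0)·((0)·(-1) - 8·(0)) = 6·(63) - (0)·(0) + (0)·(0) = 378.
  So p(λ) = λ³ - 22λ² + 159λ - 378.
Step 2 — look for an integer root (rational root theorem: any rational root is an integer divisor of 378). Testing λ = 6:
  p(6) = 216 - 792 + 954 - 378 = 0  ✓
  Dividing out (λ - 6): p(λ) = (λ - 6)(λ² - 16λ + 63).
Step 3 — remaining eigenvalues from the quadratic λ² - 16λ + 63 = 0:
  Δ = 16² - 4·63 = 256 - 252 = 4,  λ = (16 ± √4)/2 = (16 ± 2)/2 = 9 or 7.
  Sorted: λ_1 = 9,  λ_2 = 7,  λ_3 = 6  (check: sum = 22 = tr ✓).

Step 4 — unit eigenvector for λ_1 = 9: v spans the null space of (Sigma - λ_1 I), whose rows are
  r_1 = (-3, 0, 0),  r_2 = (0, -1, -1),  r_3 = (0, -1, -1).
  v is orthogonal to every row, so take v ∝ r_1 × r_2 = ((0)·(-1) - (0)·(-1), (0)·(0) - (-3)·(-1), (-3)·(-1) - (0)·(0)) = (0, -3, 3).
  Rescale (divide by 3; multiply by -1 so the first nonzero entry is positive): u = (0, 1, -1).
  ||u|| = √((0)² + (1)² + (-1)²) = √(2) ≈ 1.4142,  v_1 = u/||u|| ≈ (0, 0.7071, -0.7071) (||v_1|| = 1).

λ_1 = 9,  λ_2 = 7,  λ_3 = 6;  v_1 ≈ (0, 0.7071, -0.7071)


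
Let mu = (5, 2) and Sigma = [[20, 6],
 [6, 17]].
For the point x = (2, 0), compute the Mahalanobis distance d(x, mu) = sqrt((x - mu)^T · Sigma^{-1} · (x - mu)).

Step 1 — centre the observation: (x - mu) = (-3, -2).

Step 2 — invert Sigma. det(Sigma) = 20·17 - (6)² = 304.
  Sigma^{-1} = (1/det) · [[d, -b], [-b, a]] = [[0.0559, -0.0197],
 [-0.0197, 0.0658]].

Step 3 — form the quadratic (x - mu)^T · Sigma^{-1} · (x - mu):
  Sigma^{-1} · (x - mu) = (-0.1283, -0.0724).
  (x - mu)^T · [Sigma^{-1} · (x - mu)] = (-3)·(-0.1283) + (-2)·(-0.0724) = 0.5296.

Step 4 — take square root: d = √(0.5296) ≈ 0.7277.

d(x, mu) = √(0.5296) ≈ 0.7277


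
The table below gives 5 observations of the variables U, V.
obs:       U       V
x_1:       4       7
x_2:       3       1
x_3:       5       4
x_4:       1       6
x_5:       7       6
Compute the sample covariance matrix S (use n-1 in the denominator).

Step 1 — column means:
  mean(U) = (4 + 3 + 5 + 1 + 7) / 5 = 20/5 = 4
  mean(V) = (7 + 1 + 4 + 6 + 6) / 5 = 24/5 = 4.8

Step 2 — sample covariance S[i,j] = (1/(n-1)) · Σ_k (x_{k,i} - mean_i) · (x_{k,j} - mean_j), with n-1 = 4.
  S[U,U] = ((0)·(0) + (-1)·(-1) + (1)·(1) + (-3)·(-3) + (3)·(3)) / 4 = 20/4 = 5
  S[U,V] = ((0)·(2.2) + (-1)·(-3.8) + (1)·(-0.8) + (-3)·(1.2) + (3)·(1.2)) / 4 = 3/4 = 0.75
  S[V,V] = ((2.2)·(2.2) + (-3.8)·(-3.8) + (-0.8)·(-0.8) + (1.2)·(1.2) + (1.2)·(1.2)) / 4 = 22.8/4 = 5.7

S is symmetric (S[j,i] = S[i,j]). Assembling:

S = [[5, 0.75],
 [0.75, 5.7]]


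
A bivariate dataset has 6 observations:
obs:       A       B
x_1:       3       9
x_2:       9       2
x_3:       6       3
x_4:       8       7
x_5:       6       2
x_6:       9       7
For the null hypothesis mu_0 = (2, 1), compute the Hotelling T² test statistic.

Step 1 — sample mean vector:
  mean(A) = (3 + 9 + 6 + 8 + 6 + 9) / 6 = 41/6 = 6.8333
  mean(B) = (9 + 2 + 3 + 7 + 2 + 7) / 6 = 30/6 = 5
  x̄ = (6.8333, 5),  deviation x̄ - mu_0 = (6.8333, 5) - (2, 1) = (4.8333, 4).

Step 2 — sample covariance matrix, S[i,j] = (1/(n-1)) · Σ_k (x_{k,i} - mean_i) · (x_{k,j} - mean_j), divisor n-1 = 5:
  S[A,A] = ((-3.8333)·(-3.8333) + (2.1667)·(2.1667) + (-0.8333)·(-0.8333) + (1.1667)·(1.1667) + (-0.8333)·(-0.8333) + (2.1667)·(2.1667)) / 5 = 26.8333/5 = 5.3667
  S[A,B] = ((-3.8333)·(4) + (2.1667)·(-3) + (-0.8333)·(-2) + (1.1667)·(2) + (-0.8333)·(-3) + (2.1667)·(2)) / 5 = -11/5 = -2.2
  S[B,B] = ((4)·(4) + (-3)·(-3) + (-2)·(-2) + (2)·(2) + (-3)·(-3) + (2)·(2)) / 5 = 46/5 = 9.2
  S = [[5.3667, -2.2],
 [-2.2, 9.2]].

Step 3 — invert S. det(S) = 5.3667·9.2 - (-2.2)² = 44.5333.
  S^{-1} = (1/det) · [[d, -b], [-b, a]] = [[0.2066, 0.0494],
 [0.0494, 0.1205]].

Step 4 — quadratic form (x̄ - mu_0)^T · S^{-1} · (x̄ - mu_0):
  S^{-1} · (x̄ - mu_0) = (1.1961, 0.7208),
  (x̄ - mu_0)^T · [...] = (4.8333)·(1.1961) + (4)·(0.7208) = 8.6644.

Step 5 — scale by n: T² = 6 · 8.6644 = 51.9865.

T² ≈ 51.9865


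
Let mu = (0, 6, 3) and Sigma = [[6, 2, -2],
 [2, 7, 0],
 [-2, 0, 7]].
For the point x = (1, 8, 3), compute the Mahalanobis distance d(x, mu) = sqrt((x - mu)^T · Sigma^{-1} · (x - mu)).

Step 1 — centre the observation: (x - mu) = (1, 2, 0).

Step 2 — invert Sigma (cofactor / det for 3×3, or solve directly):
  Sigma^{-1} = [[0.2059, -0.0588, 0.0588],
 [-0.0588, 0.1597, -0.0168],
 [0.0588, -0.0168, 0.1597]].

Step 3 — form the quadratic (x - mu)^T · Sigma^{-1} · (x - mu):
  Sigma^{-1} · (x - mu) = (0.0882, 0.2605, 0.0252).
  (x - mu)^T · [Sigma^{-1} · (x - mu)] = (1)·(0.0882) + (2)·(0.2605) + (0)·(0.0252) = 0.6092.

Step 4 — take square root: d = √(0.6092) ≈ 0.7805.

d(x, mu) = √(0.6092) ≈ 0.7805


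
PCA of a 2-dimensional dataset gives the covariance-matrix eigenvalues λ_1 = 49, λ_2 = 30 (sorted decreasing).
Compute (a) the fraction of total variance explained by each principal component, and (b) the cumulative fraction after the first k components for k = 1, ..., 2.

Step 1 — total variance = trace(Sigma) = Σ λ_i = 49 + 30 = 79.

Step 2 — fraction explained by component i = λ_i / Σ λ:
  PC1: 49/79 = 0.6203
  PC2: 30/79 = 0.3797

Step 3 — cumulative fraction after k components = (λ_1 + ... + λ_k) / Σ λ:
  k = 1: 49/79 = 0.6203
  k = 2: (49 + 30)/79 = 79/79 = 1

Summary (fraction, with percent):

explained: PC1 0.6203 (62.03%), PC2 0.3797 (37.97%);  cumulative: 0.6203, 1


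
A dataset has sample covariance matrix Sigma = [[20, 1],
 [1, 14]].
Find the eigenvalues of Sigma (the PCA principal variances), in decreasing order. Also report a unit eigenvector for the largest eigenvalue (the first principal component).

Step 1 — characteristic polynomial of 2×2 Sigma:
  det(Sigma - λI) = λ² - trace · λ + det = 0.
  trace = 20 + 14 = 34, det = 20·14 - (1)² = 279.
Step 2 — discriminant:
  Δ = trace² - 4·det = 1156 - 1116 = 40.
Step 3 — eigenvalues:
  λ = (trace ± √Δ)/2 = (34 ± 6.3246)/2,
  λ_1 = 20.1623,  λ_2 = 13.8377.

Step 4 — unit eigenvector for λ_1: solve (Sigma - λ_1 I)v = 0. First row:
  (20 - 20.1623)·v_x + (1)·v_y = 0, i.e. (-0.1623)·v_x + (1)·v_y = 0,
  so v ∝ (b, λ_1 - a) = (1, 0.1623) = u.
  ||u|| = √((1)² + (0.1623)²) = √(1.0263) ≈ 1.0131,
  v_1 = u/||u|| ≈ (0.9871, 0.1602) (||v_1|| = 1).

λ_1 = 20.1623,  λ_2 = 13.8377;  v_1 ≈ (0.9871, 0.1602)


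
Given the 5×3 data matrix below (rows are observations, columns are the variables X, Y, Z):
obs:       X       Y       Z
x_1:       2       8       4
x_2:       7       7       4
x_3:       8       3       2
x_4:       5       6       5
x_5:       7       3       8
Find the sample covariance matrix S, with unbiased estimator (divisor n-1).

Step 1 — column means:
  mean(X) = (2 + 7 + 8 + 5 + 7) / 5 = 29/5 = 5.8
  mean(Y) = (8 + 7 + 3 + 6 + 3) / 5 = 27/5 = 5.4
  mean(Z) = (4 + 4 + 2 + 5 + 8) / 5 = 23/5 = 4.6

Step 2 — sample covariance S[i,j] = (1/(n-1)) · Σ_k (x_{k,i} - mean_i) · (x_{k,j} - mean_j), with n-1 = 4.
  S[X,X] = ((-3.8)·(-3.8) + (1.2)·(1.2) + (2.2)·(2.2) + (-0.8)·(-0.8) + (1.2)·(1.2)) / 4 = 22.8/4 = 5.7
  S[X,Y] = ((-3.8)·(2.6) + (1.2)·(1.6) + (2.2)·(-2.4) + (-0.8)·(0.6) + (1.2)·(-2.4)) / 4 = -16.6/4 = -4.15
  S[X,Z] = ((-3.8)·(-0.6) + (1.2)·(-0.6) + (2.2)·(-2.6) + (-0.8)·(0.4) + (1.2)·(3.4)) / 4 = -0.4/4 = -0.1
  S[Y,Y] = ((2.6)·(2.6) + (1.6)·(1.6) + (-2.4)·(-2.4) + (0.6)·(0.6) + (-2.4)·(-2.4)) / 4 = 21.2/4 = 5.3
  S[Y,Z] = ((2.6)·(-0.6) + (1.6)·(-0.6) + (-2.4)·(-2.6) + (0.6)·(0.4) + (-2.4)·(3.4)) / 4 = -4.2/4 = -1.05
  S[Z,Z] = ((-0.6)·(-0.6) + (-0.6)·(-0.6) + (-2.6)·(-2.6) + (0.4)·(0.4) + (3.4)·(3.4)) / 4 = 19.2/4 = 4.8

S is symmetric (S[j,i] = S[i,j]). Assembling:

S = [[5.7, -4.15, -0.1],
 [-4.15, 5.3, -1.05],
 [-0.1, -1.05, 4.8]]


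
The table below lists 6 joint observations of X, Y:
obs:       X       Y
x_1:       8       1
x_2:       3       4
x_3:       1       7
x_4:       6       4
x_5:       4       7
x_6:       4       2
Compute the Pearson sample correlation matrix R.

Step 1 — column means:
  mean(X) = (8 + 3 + 1 + 6 + 4 + 4) / 6 = 26/6 = 4.3333
  mean(Y) = (1 + 4 + 7 + 4 + 7 + 2) / 6 = 25/6 = 4.1667

Step 2 — sample variances and covariances s[i,j] = (1/(n-1)) · Σ_k (x_{k,i} - mean_i) · (x_{k,j} - mean_j), with n-1 = 5:
  s[X,X] = ((3.6667)·(3.6667) + (-1.3333)·(-1.3333) + (-3.3333)·(-3.3333) + (1.6667)·(1.6667) + (-0.3333)·(-0.3333) + (-0.3333)·(-0.3333)) / 5 = 29.3333/5 = 5.8667
  s[X,Y] = ((3.6667)·(-3.1667) + (-1.3333)·(-0.1667) + (-3.3333)·(2.8333) + (1.6667)·(-0.1667) + (-0.3333)·(2.8333) + (-0.3333)·(-2.1667)) / 5 = -21.3333/5 = -4.2667
  s[Y,Y] = ((-3.1667)·(-3.1667) + (-0.1667)·(-0.1667) + (2.8333)·(2.8333) + (-0.1667)·(-0.1667) + (2.8333)·(2.8333) + (-2.1667)·(-2.1667)) / 5 = 30.8333/5 = 6.1667
  Sample standard deviations s_i = √(s[i,i]):
  s(X) = √(5.8667) = 2.4221
  s(Y) = √(6.1667) = 2.4833

Step 3 — r_{ij} = s_{ij} / (s_i · s_j):
  r[X,X] = 1 (diagonal).
  r[X,Y] = -4.2667 / (2.4221 · 2.4833) = -4.2667 / 6.0148 = -0.7094
  r[Y,Y] = 1 (diagonal).

R is symmetric with unit diagonal. Assembling:

R = [[1, -0.7094],
 [-0.7094, 1]]


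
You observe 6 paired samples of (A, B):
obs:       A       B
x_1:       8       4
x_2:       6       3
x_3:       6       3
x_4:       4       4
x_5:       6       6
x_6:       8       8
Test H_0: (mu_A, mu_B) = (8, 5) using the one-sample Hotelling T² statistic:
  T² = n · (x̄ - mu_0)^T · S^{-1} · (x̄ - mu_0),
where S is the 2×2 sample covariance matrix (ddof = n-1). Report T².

Step 1 — sample mean vector:
  mean(A) = (8 + 6 + 6 + 4 + 6 + 8) / 6 = 38/6 = 6.3333
  mean(B) = (4 + 3 + 3 + 4 + 6 + 8) / 6 = 28/6 = 4.6667
  x̄ = (6.3333, 4.6667),  deviation x̄ - mu_0 = (6.3333, 4.6667) - (8, 5) = (-1.6667, -0.3333).

Step 2 — sample covariance matrix, S[i,j] = (1/(n-1)) · Σ_k (x_{k,i} - mean_i) · (x_{k,j} - mean_j), divisor n-1 = 5:
  S[A,A] = ((1.6667)·(1.6667) + (-0.3333)·(-0.3333) + (-0.3333)·(-0.3333) + (-2.3333)·(-2.3333) + (-0.3333)·(-0.3333) + (1.6667)·(1.6667)) / 5 = 11.3333/5 = 2.2667
  S[A,B] = ((1.6667)·(-0.6667) + (-0.3333)·(-1.6667) + (-0.3333)·(-1.6667) + (-2.3333)·(-0.6667) + (-0.3333)·(1.3333) + (1.6667)·(3.3333)) / 5 = 6.6667/5 = 1.3333
  S[B,B] = ((-0.6667)·(-0.6667) + (-1.6667)·(-1.6667) + (-1.6667)·(-1.6667) + (-0.6667)·(-0.6667) + (1.3333)·(1.3333) + (3.3333)·(3.3333)) / 5 = 19.3333/5 = 3.8667
  S = [[2.2667, 1.3333],
 [1.3333, 3.8667]].

Step 3 — invert S. det(S) = 2.2667·3.8667 - (1.3333)² = 6.9867.
  S^{-1} = (1/det) · [[d, -b], [-b, a]] = [[0.5534, -0.1908],
 [-0.1908, 0.3244]].

Step 4 — quadratic form (x̄ - mu_0)^T · S^{-1} · (x̄ - mu_0):
  S^{-1} · (x̄ - mu_0) = (-0.8588, 0.2099),
  (x̄ - mu_0)^T · [...] = (-1.6667)·(-0.8588) + (-0.3333)·(0.2099) = 1.3613.

Step 5 — scale by n: T² = 6 · 1.3613 = 8.1679.

T² ≈ 8.1679


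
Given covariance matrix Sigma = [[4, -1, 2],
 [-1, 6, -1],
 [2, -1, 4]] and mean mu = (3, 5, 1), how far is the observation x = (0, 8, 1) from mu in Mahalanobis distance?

Step 1 — centre the observation: (x - mu) = (-3, 3, 0).

Step 2 — invert Sigma (cofactor / det for 3×3, or solve directly):
  Sigma^{-1} = [[0.3382, 0.0294, -0.1618],
 [0.0294, 0.1765, 0.0294],
 [-0.1618, 0.0294, 0.3382]].

Step 3 — form the quadratic (x - mu)^T · Sigma^{-1} · (x - mu):
  Sigma^{-1} · (x - mu) = (-0.9265, 0.4412, 0.5735).
  (x - mu)^T · [Sigma^{-1} · (x - mu)] = (-3)·(-0.9265) + (3)·(0.4412) + (0)·(0.5735) = 4.1029.

Step 4 — take square root: d = √(4.1029) ≈ 2.0256.

d(x, mu) = √(4.1029) ≈ 2.0256


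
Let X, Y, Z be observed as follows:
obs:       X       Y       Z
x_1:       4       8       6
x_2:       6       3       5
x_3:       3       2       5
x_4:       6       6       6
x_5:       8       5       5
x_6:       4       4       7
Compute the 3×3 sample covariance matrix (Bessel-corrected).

Step 1 — column means:
  mean(X) = (4 + 6 + 3 + 6 + 8 + 4) / 6 = 31/6 = 5.1667
  mean(Y) = (8 + 3 + 2 + 6 + 5 + 4) / 6 = 28/6 = 4.6667
  mean(Z) = (6 + 5 + 5 + 6 + 5 + 7) / 6 = 34/6 = 5.6667

Step 2 — sample covariance S[i,j] = (1/(n-1)) · Σ_k (x_{k,i} - mean_i) · (x_{k,j} - mean_j), with n-1 = 5.
  S[X,X] = ((-1.1667)·(-1.1667) + (0.8333)·(0.8333) + (-2.1667)·(-2.1667) + (0.8333)·(0.8333) + (2.8333)·(2.8333) + (-1.1667)·(-1.1667)) / 5 = 16.8333/5 = 3.3667
  S[X,Y] = ((-1.1667)·(3.3333) + (0.8333)·(-1.6667) + (-2.1667)·(-2.6667) + (0.8333)·(1.3333) + (2.8333)·(0.3333) + (-1.1667)·(-0.6667)) / 5 = 3.3333/5 = 0.6667
  S[X,Z] = ((-1.1667)·(0.3333) + (0.8333)·(-0.6667) + (-2.1667)·(-0.6667) + (0.8333)·(0.3333) + (2.8333)·(-0.6667) + (-1.1667)·(1.3333)) / 5 = -2.6667/5 = -0.5333
  S[Y,Y] = ((3.3333)·(3.3333) + (-1.6667)·(-1.6667) + (-2.6667)·(-2.6667) + (1.3333)·(1.3333) + (0.3333)·(0.3333) + (-0.6667)·(-0.6667)) / 5 = 23.3333/5 = 4.6667
  S[Y,Z] = ((3.3333)·(0.3333) + (-1.6667)·(-0.6667) + (-2.6667)·(-0.6667) + (1.3333)·(0.3333) + (0.3333)·(-0.6667) + (-0.6667)·(1.3333)) / 5 = 3.3333/5 = 0.6667
  S[Z,Z] = ((0.3333)·(0.3333) + (-0.6667)·(-0.6667) + (-0.6667)·(-0.6667) + (0.3333)·(0.3333) + (-0.6667)·(-0.6667) + (1.3333)·(1.3333)) / 5 = 3.3333/5 = 0.6667

S is symmetric (S[j,i] = S[i,j]). Assembling:

S = [[3.3667, 0.6667, -0.5333],
 [0.6667, 4.6667, 0.6667],
 [-0.5333, 0.6667, 0.6667]]


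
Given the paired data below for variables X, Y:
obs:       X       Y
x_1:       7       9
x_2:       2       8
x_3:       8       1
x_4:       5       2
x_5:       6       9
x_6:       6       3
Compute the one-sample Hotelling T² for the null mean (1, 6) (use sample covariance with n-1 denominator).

Step 1 — sample mean vector:
  mean(X) = (7 + 2 + 8 + 5 + 6 + 6) / 6 = 34/6 = 5.6667
  mean(Y) = (9 + 8 + 1 + 2 + 9 + 3) / 6 = 32/6 = 5.3333
  x̄ = (5.6667, 5.3333),  deviation x̄ - mu_0 = (5.6667, 5.3333) - (1, 6) = (4.6667, -0.6667).

Step 2 — sample covariance matrix, S[i,j] = (1/(n-1)) · Σ_k (x_{k,i} - mean_i) · (x_{k,j} - mean_j), divisor n-1 = 5:
  S[X,X] = ((1.3333)·(1.3333) + (-3.6667)·(-3.6667) + (2.3333)·(2.3333) + (-0.6667)·(-0.6667) + (0.3333)·(0.3333) + (0.3333)·(0.3333)) / 5 = 21.3333/5 = 4.2667
  S[X,Y] = ((1.3333)·(3.6667) + (-3.6667)·(2.6667) + (2.3333)·(-4.3333) + (-0.6667)·(-3.3333) + (0.3333)·(3.6667) + (0.3333)·(-2.3333)) / 5 = -12.3333/5 = -2.4667
  S[Y,Y] = ((3.6667)·(3.6667) + (2.6667)·(2.6667) + (-4.3333)·(-4.3333) + (-3.3333)·(-3.3333) + (3.6667)·(3.6667) + (-2.3333)·(-2.3333)) / 5 = 69.3333/5 = 13.8667
  S = [[4.2667, -2.4667],
 [-2.4667, 13.8667]].

Step 3 — invert S. det(S) = 4.2667·13.8667 - (-2.4667)² = 53.08.
  S^{-1} = (1/det) · [[d, -b], [-b, a]] = [[0.2612, 0.0465],
 [0.0465, 0.0804]].

Step 4 — quadratic form (x̄ - mu_0)^T · S^{-1} · (x̄ - mu_0):
  S^{-1} · (x̄ - mu_0) = (1.1881, 0.1633),
  (x̄ - mu_0)^T · [...] = (4.6667)·(1.1881) + (-0.6667)·(0.1633) = 5.4358.

Step 5 — scale by n: T² = 6 · 5.4358 = 32.6149.

T² ≈ 32.6149


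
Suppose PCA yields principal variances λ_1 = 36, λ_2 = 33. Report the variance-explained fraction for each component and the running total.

Step 1 — total variance = trace(Sigma) = Σ λ_i = 36 + 33 = 69.

Step 2 — fraction explained by component i = λ_i / Σ λ:
  PC1: 36/69 = 0.5217
  PC2: 33/69 = 0.4783

Step 3 — cumulative fraction after k components = (λ_1 + ... + λ_k) / Σ λ:
  k = 1: 36/69 = 0.5217
  k = 2: (36 + 33)/69 = 69/69 = 1

Summary (fraction, with percent):

explained: PC1 0.5217 (52.17%), PC2 0.4783 (47.83%);  cumulative: 0.5217, 1


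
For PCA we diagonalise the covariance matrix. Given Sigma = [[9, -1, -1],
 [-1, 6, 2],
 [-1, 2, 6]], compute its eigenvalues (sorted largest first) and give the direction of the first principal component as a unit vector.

Step 1 — characteristic polynomial p(λ) = det(λI - Sigma) = λ³ - tr·λ² + c_1·λ - det, where tr = trace, c_1 = sum of the principal 2×2 minors, det = det(Sigma):
  tr = 9 + 6 + 6 = 21,
  c_1 = (9·6 - (-1)²) + (9·6 - (-1)²) + (6·6 - (2)²) = 53 + 53 + 32 = 138,
  det = 9·(6·6 - (2)²) - (-1)·((-1)·6 - (2)·(-1)) + (-1)·((-1)·(2) - 6·(-1)) = 9·(32) - (-1)·(-4) + (-1)·(4) = 280.
  So p(λ) = λ³ - 21λ² + 138λ - 280.
Step 2 — look for an integer root (rational root theorem: any rational root is an integer divisor of 280). Testing λ = 4:
  p(4) = 64 - 336 + 552 - 280 = 0  ✓
  Dividing out (λ - 4): p(λ) = (λ - 4)(λ² - 17λ + 70).
Step 3 — remaining eigenvalues from the quadratic λ² - 17λ + 70 = 0:
  Δ = 17² - 4·70 = 289 - 280 = 9,  λ = (17 ± √9)/2 = (17 ± 3)/2 = 10 or 7.
  Sorted: λ_1 = 10,  λ_2 = 7,  λ_3 = 4  (check: sum = 21 = tr ✓).

Step 4 — unit eigenvector for λ_1 = 10: v spans the null space of (Sigma - λ_1 I), whose rows are
  r_1 = (-1, -1, -1),  r_2 = (-1, -4, 2),  r_3 = (-1, 2, -4).
  v is orthogonal to every row, so take v ∝ r_1 × r_2 = ((-1)·(2) - (-1)·(-4), (-1)·(-1) - (-1)·(2), (-1)·(-4) - (-1)·(-1)) = (-6, 3, 3).
  Rescale (divide by 3; multiply by -1 so the first nonzero entry is positive): u = (2, -1, -1).
  ||u|| = √((2)² + (-1)² + (-1)²) = √(6) ≈ 2.4495,  v_1 = u/||u|| ≈ (0.8165, -0.4082, -0.4082) (||v_1|| = 1).

λ_1 = 10,  λ_2 = 7,  λ_3 = 4;  v_1 ≈ (0.8165, -0.4082, -0.4082)


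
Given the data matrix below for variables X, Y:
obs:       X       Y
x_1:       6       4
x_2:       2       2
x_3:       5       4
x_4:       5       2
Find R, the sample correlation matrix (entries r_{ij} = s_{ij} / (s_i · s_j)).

Step 1 — column means:
  mean(X) = (6 + 2 + 5 + 5) / 4 = 18/4 = 4.5
  mean(Y) = (4 + 2 + 4 + 2) / 4 = 12/4 = 3

Step 2 — sample variances and covariances s[i,j] = (1/(n-1)) · Σ_k (x_{k,i} - mean_i) · (x_{k,j} - mean_j), with n-1 = 3:
  s[X,X] = ((1.5)·(1.5) + (-2.5)·(-2.5) + (0.5)·(0.5) + (0.5)·(0.5)) / 3 = 9/3 = 3
  s[X,Y] = ((1.5)·(1) + (-2.5)·(-1) + (0.5)·(1) + (0.5)·(-1)) / 3 = 4/3 = 1.3333
  s[Y,Y] = ((1)·(1) + (-1)·(-1) + (1)·(1) + (-1)·(-1)) / 3 = 4/3 = 1.3333
  Sample standard deviations s_i = √(s[i,i]):
  s(X) = √(3) = 1.7321
  s(Y) = √(1.3333) = 1.1547

Step 3 — r_{ij} = s_{ij} / (s_i · s_j):
  r[X,X] = 1 (diagonal).
  r[X,Y] = 1.3333 / (1.7321 · 1.1547) = 1.3333 / 2 = 0.6667
  r[Y,Y] = 1 (diagonal).

R is symmetric with unit diagonal. Assembling:

R = [[1, 0.6667],
 [0.6667, 1]]


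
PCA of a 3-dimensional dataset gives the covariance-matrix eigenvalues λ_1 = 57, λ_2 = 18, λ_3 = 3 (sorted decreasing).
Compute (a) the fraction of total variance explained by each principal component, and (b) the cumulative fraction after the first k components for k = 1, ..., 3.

Step 1 — total variance = trace(Sigma) = Σ λ_i = 57 + 18 + 3 = 78.

Step 2 — fraction explained by component i = λ_i / Σ λ:
  PC1: 57/78 = 0.7308
  PC2: 18/78 = 0.2308
  PC3: 3/78 = 0.0385

Step 3 — cumulative fraction after k components = (λ_1 + ... + λ_k) / Σ λ:
  k = 1: 57/78 = 0.7308
  k = 2: (57 + 18)/78 = 75/78 = 0.9615
  k = 3: (57 + 18 + 3)/78 = 78/78 = 1

Summary (fraction, with percent):

explained: PC1 0.7308 (73.08%), PC2 0.2308 (23.08%), PC3 0.0385 (3.85%);  cumulative: 0.7308, 0.9615, 1


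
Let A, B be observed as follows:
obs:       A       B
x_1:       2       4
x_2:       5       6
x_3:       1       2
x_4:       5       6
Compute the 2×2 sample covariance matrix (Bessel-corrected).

Step 1 — column means:
  mean(A) = (2 + 5 + 1 + 5) / 4 = 13/4 = 3.25
  mean(B) = (4 + 6 + 2 + 6) / 4 = 18/4 = 4.5

Step 2 — sample covariance S[i,j] = (1/(n-1)) · Σ_k (x_{k,i} - mean_i) · (x_{k,j} - mean_j), with n-1 = 3.
  S[A,A] = ((-1.25)·(-1.25) + (1.75)·(1.75) + (-2.25)·(-2.25) + (1.75)·(1.75)) / 3 = 12.75/3 = 4.25
  S[A,B] = ((-1.25)·(-0.5) + (1.75)·(1.5) + (-2.25)·(-2.5) + (1.75)·(1.5)) / 3 = 11.5/3 = 3.8333
  S[B,B] = ((-0.5)·(-0.5) + (1.5)·(1.5) + (-2.5)·(-2.5) + (1.5)·(1.5)) / 3 = 11/3 = 3.6667

S is symmetric (S[j,i] = S[i,j]). Assembling:

S = [[4.25, 3.8333],
 [3.8333, 3.6667]]


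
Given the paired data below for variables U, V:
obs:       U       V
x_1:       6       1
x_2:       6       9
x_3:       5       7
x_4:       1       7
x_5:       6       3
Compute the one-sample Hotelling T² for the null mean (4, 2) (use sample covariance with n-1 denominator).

Step 1 — sample mean vector:
  mean(U) = (6 + 6 + 5 + 1 + 6) / 5 = 24/5 = 4.8
  mean(V) = (1 + 9 + 7 + 7 + 3) / 5 = 27/5 = 5.4
  x̄ = (4.8, 5.4),  deviation x̄ - mu_0 = (4.8, 5.4) - (4, 2) = (0.8, 3.4).

Step 2 — sample covariance matrix, S[i,j] = (1/(n-1)) · Σ_k (x_{k,i} - mean_i) · (x_{k,j} - mean_j), divisor n-1 = 4:
  S[U,U] = ((1.2)·(1.2) + (1.2)·(1.2) + (0.2)·(0.2) + (-3.8)·(-3.8) + (1.2)·(1.2)) / 4 = 18.8/4 = 4.7
  S[U,V] = ((1.2)·(-4.4) + (1.2)·(3.6) + (0.2)·(1.6) + (-3.8)·(1.6) + (1.2)·(-2.4)) / 4 = -9.6/4 = -2.4
  S[V,V] = ((-4.4)·(-4.4) + (3.6)·(3.6) + (1.6)·(1.6) + (1.6)·(1.6) + (-2.4)·(-2.4)) / 4 = 43.2/4 = 10.8
  S = [[4.7, -2.4],
 [-2.4, 10.8]].

Step 3 — invert S. det(S) = 4.7·10.8 - (-2.4)² = 45.
  S^{-1} = (1/det) · [[d, -b], [-b, a]] = [[0.24, 0.0533],
 [0.0533, 0.1044]].

Step 4 — quadratic form (x̄ - mu_0)^T · S^{-1} · (x̄ - mu_0):
  S^{-1} · (x̄ - mu_0) = (0.3733, 0.3978),
  (x̄ - mu_0)^T · [...] = (0.8)·(0.3733) + (3.4)·(0.3978) = 1.6511.

Step 5 — scale by n: T² = 5 · 1.6511 = 8.2556.

T² ≈ 8.2556


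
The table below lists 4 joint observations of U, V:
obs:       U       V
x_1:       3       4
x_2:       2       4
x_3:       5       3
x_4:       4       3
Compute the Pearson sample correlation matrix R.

Step 1 — column means:
  mean(U) = (3 + 2 + 5 + 4) / 4 = 14/4 = 3.5
  mean(V) = (4 + 4 + 3 + 3) / 4 = 14/4 = 3.5

Step 2 — sample variances and covariances s[i,j] = (1/(n-1)) · Σ_k (x_{k,i} - mean_i) · (x_{k,j} - mean_j), with n-1 = 3:
  s[U,U] = ((-0.5)·(-0.5) + (-1.5)·(-1.5) + (1.5)·(1.5) + (0.5)·(0.5)) / 3 = 5/3 = 1.6667
  s[U,V] = ((-0.5)·(0.5) + (-1.5)·(0.5) + (1.5)·(-0.5) + (0.5)·(-0.5)) / 3 = -2/3 = -0.6667
  s[V,V] = ((0.5)·(0.5) + (0.5)·(0.5) + (-0.5)·(-0.5) + (-0.5)·(-0.5)) / 3 = 1/3 = 0.3333
  Sample standard deviations s_i = √(s[i,i]):
  s(U) = √(1.6667) = 1.291
  s(V) = √(0.3333) = 0.5774

Step 3 — r_{ij} = s_{ij} / (s_i · s_j):
  r[U,U] = 1 (diagonal).
  r[U,V] = -0.6667 / (1.291 · 0.5774) = -0.6667 / 0.7454 = -0.8944
  r[V,V] = 1 (diagonal).

R is symmetric with unit diagonal. Assembling:

R = [[1, -0.8944],
 [-0.8944, 1]]


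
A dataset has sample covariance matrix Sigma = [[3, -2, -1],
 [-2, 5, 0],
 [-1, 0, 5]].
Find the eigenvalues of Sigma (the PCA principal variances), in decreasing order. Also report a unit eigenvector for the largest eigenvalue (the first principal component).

Step 1 — characteristic polynomial p(λ) = det(λI - Sigma) = λ³ - tr·λ² + c_1·λ - det, where tr = trace, c_1 = sum of the principal 2×2 minors, det = det(Sigma):
  tr = 3 + 5 + 5 = 13,
  c_1 = (3·5 - (-2)²) + (3·5 - (-1)²) + (5·5 - (0)²) = 11 + 14 + 25 = 50,
  det = 3·(5·5 - (0)²) - (-2)·((-2)·5 - (0)·(-1)) + (-1)·((-2)·(0) - 5·(-1)) = 3·(25) - (-2)·(-10) + (-1)·(5) = 50.
  So p(λ) = λ³ - 13λ² + 50λ - 50.
Step 2 — look for an integer root (rational root theorem: any rational root is an integer divisor of 50). Testing λ = 5:
  p(5) = 125 - 325 + 250 - 50 = 0  ✓
  Dividing out (λ - 5): p(λ) = (λ - 5)(λ² - 8λ + 10).
Step 3 — remaining eigenvalues from the quadratic λ² - 8λ + 10 = 0:
  Δ = 8² - 4·10 = 64 - 40 = 24,  λ = (8 ± √24)/2 = (8 ± 4.899)/2 ≈ 6.4495 or 1.5505.
  Sorted: λ_1 = 6.4495,  λ_2 = 5,  λ_3 = 1.5505  (check: sum = 13 = tr ✓).

Step 4 — unit eigenvector for λ_1 ≈ 6.4495: v spans the null space of (Sigma - λ_1 I), whose rows are
  r_1 = (-3.4495, -2, -1),  r_2 = (-2, -1.4495, 0),  r_3 = (-1, 0, -1.4495).
  v is orthogonal to every row, so take v ∝ r_1 × r_2 = ((-2)·(0) - (-1)·(-1.4495), (-1)·(-2) - (-3.4495)·(0), (-3.4495)·(-1.4495) - (-2)·(-2)) ≈ (-1.4495, 2, 1).
  Rescale (multiply by -1 so the first nonzero entry is positive): u = (1.4495, -2, -1).
  ||u|| = √((1.4495)² + (-2)² + (-1)²) = √(7.101) ≈ 2.6648,  v_1 = u/||u|| ≈ (0.5439, -0.7505, -0.3753) (||v_1|| = 1).

λ_1 = 6.4495,  λ_2 = 5,  λ_3 = 1.5505;  v_1 ≈ (0.5439, -0.7505, -0.3753)
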